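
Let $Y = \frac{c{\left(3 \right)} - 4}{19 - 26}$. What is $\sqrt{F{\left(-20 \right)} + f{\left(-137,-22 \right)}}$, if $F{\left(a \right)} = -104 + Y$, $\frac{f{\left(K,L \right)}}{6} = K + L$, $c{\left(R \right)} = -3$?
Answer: $i \sqrt{1057} \approx 32.512 i$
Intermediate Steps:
$f{\left(K,L \right)} = 6 K + 6 L$ ($f{\left(K,L \right)} = 6 \left(K + L\right) = 6 K + 6 L$)
$Y = 1$ ($Y = \frac{-3 - 4}{19 - 26} = - \frac{7}{-7} = \left(-7\right) \left(- \frac{1}{7}\right) = 1$)
$F{\left(a \right)} = -103$ ($F{\left(a \right)} = -104 + 1 = -103$)
$\sqrt{F{\left(-20 \right)} + f{\left(-137,-22 \right)}} = \sqrt{-103 + \left(6 \left(-137\right) + 6 \left(-22\right)\right)} = \sqrt{-103 - 954} = \sqrt{-1057} = i \sqrt{1057}$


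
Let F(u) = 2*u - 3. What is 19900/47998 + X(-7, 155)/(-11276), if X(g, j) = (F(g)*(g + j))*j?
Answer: 2367831555/67653181 ≈ 35.000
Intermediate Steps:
F(u) = -3 + 2*u
X(g, j) = j*(-3 + 2*g)*(g + j) (X(g, j) = ((-3 + 2*g)*(g + j))*j = j*(-3 + 2*g)*(g + j))
19900/47998 + X(-7, 155)/(-11276) = 19900/47998 + (155*(-3 + 2*(-7))*(-7 + 155))/(-11276) = 19900*(1/47998) + (155*(-3 - 14)*148)*(-1/11276) = 9950/23999 + (155*(-17)*148)*(-1/11276) = 9950/23999 - 389980*(-1/11276) = 9950/23999 + 97495/2819 = 2367831555/67653181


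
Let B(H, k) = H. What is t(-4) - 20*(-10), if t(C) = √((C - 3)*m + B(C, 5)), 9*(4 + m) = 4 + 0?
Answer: 200 + 2*√47/3 ≈ 204.57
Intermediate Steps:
m = -32/9 (m = -4 + (4 + 0)/9 = -4 + (⅑)*4 = -4 + 4/9 = -32/9 ≈ -3.5556)
t(C) = √(32/3 - 23*C/9) (t(C) = √((C - 3)*(-32/9) + C) = √((-3 + C)*(-32/9) + C) = √((32/3 - 32*C/9) + C) = √(32/3 - 23*C/9))
t(-4) - 20*(-10) = √(96 - 23*(-4))/3 - 20*(-10) = √(96 + 92)/3 + 200 = √188/3 + 200 = (2*√47)/3 + 200 = 2*√47/3 + 200 = 200 + 2*√47/3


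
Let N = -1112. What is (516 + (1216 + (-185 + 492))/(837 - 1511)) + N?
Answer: -403227/674 ≈ -598.26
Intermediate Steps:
(516 + (1216 + (-185 + 492))/(837 - 1511)) + N = (516 + (1216 + (-185 + 492))/(837 - 1511)) - 1112 = (516 + (1216 + 307)/(-674)) - 1112 = (516 + 1523*(-1/674)) - 1112 = (516 - 1523/674) - 1112 = 346261/674 - 1112 = -403227/674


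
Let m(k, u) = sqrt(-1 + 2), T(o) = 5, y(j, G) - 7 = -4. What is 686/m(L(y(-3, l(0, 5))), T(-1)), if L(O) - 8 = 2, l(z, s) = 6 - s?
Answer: 686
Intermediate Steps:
y(j, G) = 3 (y(j, G) = 7 - 4 = 3)
L(O) = 10 (L(O) = 8 + 2 = 10)
m(k, u) = 1 (m(k, u) = sqrt(1) = 1)
686/m(L(y(-3, l(0, 5))), T(-1)) = 686/1 = 686*1 = 686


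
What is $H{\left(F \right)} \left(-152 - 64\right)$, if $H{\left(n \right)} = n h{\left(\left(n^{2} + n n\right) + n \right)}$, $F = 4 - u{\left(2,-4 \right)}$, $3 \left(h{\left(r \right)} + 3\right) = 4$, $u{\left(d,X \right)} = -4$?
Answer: $2880$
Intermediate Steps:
$h{\left(r \right)} = - \frac{5}{3}$ ($h{\left(r \right)} = -3 + \frac{1}{3} \cdot 4 = -3 + \frac{4}{3} = - \frac{5}{3}$)
$F = 8$ ($F = 4 - -4 = 4 + 4 = 8$)
$H{\left(n \right)} = - \frac{5 n}{3}$ ($H{\left(n \right)} = n \left(- \frac{5}{3}\right) = - \frac{5 n}{3}$)
$H{\left(F \right)} \left(-152 - 64\right) = \left(- \frac{5}{3}\right) 8 \left(-152 - 64\right) = - \frac{40 \left(-152 - 64\right)}{3} = \left(- \frac{40}{3}\right) \left(-216\right) = 2880$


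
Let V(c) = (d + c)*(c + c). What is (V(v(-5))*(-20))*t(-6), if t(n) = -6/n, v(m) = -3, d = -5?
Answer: -960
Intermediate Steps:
V(c) = 2*c*(-5 + c) (V(c) = (-5 + c)*(c + c) = (-5 + c)*(2*c) = 2*c*(-5 + c))
(V(v(-5))*(-20))*t(-6) = ((2*(-3)*(-5 - 3))*(-20))*(-6/(-6)) = ((2*(-3)*(-8))*(-20))*(-6*(-⅙)) = (48*(-20))*1 = -960*1 = -960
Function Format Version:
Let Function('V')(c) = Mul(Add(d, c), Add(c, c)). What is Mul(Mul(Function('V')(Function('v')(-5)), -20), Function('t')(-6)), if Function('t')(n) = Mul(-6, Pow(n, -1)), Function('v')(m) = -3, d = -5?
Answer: -960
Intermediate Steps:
Function('V')(c) = Mul(2, c, Add(-5, c)) (Function('V')(c) = Mul(Add(-5, c), Add(c, c)) = Mul(Add(-5, c), Mul(2, c)) = Mul(2, c, Add(-5, c)))
Mul(Mul(Function('V')(Function('v')(-5)), -20), Function('t')(-6)) = Mul(Mul(Mul(2, -3, Add(-5, -3)), -20), Mul(-6, Pow(-6, -1))) = Mul(Mul(Mul(2, -3, -8), -20), Mul(-6, Rational(-1, 6))) = Mul(Mul(48, -20), 1) = Mul(-960, 1) = -960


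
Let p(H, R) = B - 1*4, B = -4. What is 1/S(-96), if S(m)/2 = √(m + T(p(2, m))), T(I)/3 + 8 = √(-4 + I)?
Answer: √6/(12*√(-20 + I*√3)) ≈ 0.0019672 - 0.045516*I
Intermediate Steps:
p(H, R) = -8 (p(H, R) = -4 - 1*4 = -4 - 4 = -8)
T(I) = -24 + 3*√(-4 + I)
S(m) = 2*√(-24 + m + 6*I*√3) (S(m) = 2*√(m + (-24 + 3*√(-4 - 8))) = 2*√(m + (-24 + 3*√(-12))) = 2*√(m + (-24 + 3*(2*I*√3))) = 2*√(m + (-24 + 6*I*√3)) = 2*√(-24 + m + 6*I*√3))
1/S(-96) = 1/(2*√(-24 - 96 + 6*I*√3)) = 1/(2*√(-120 + 6*I*√3))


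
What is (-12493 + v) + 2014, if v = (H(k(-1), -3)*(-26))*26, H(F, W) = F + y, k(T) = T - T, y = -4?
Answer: -7775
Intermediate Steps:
k(T) = 0
H(F, W) = -4 + F (H(F, W) = F - 4 = -4 + F)
v = 2704 (v = ((-4 + 0)*(-26))*26 = -4*(-26)*26 = 104*26 = 2704)
(-12493 + v) + 2014 = (-12493 + 2704) + 2014 = -9789 + 2014 = -7775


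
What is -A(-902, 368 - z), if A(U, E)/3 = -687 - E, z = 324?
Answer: 2193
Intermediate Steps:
A(U, E) = -2061 - 3*E (A(U, E) = 3*(-687 - E) = -2061 - 3*E)
-A(-902, 368 - z) = -(-2061 - 3*(368 - 1*324)) = -(-2061 - 3*(368 - 324)) = -(-2061 - 3*44) = -(-2061 - 132) = -1*(-2193) = 2193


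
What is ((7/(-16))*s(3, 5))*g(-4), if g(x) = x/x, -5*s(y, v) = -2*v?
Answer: -7/8 ≈ -0.87500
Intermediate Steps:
s(y, v) = 2*v/5 (s(y, v) = -(-2)*v/5 = 2*v/5)
g(x) = 1
((7/(-16))*s(3, 5))*g(-4) = ((7/(-16))*((⅖)*5))*1 = ((7*(-1/16))*2)*1 = -7/16*2*1 = -7/8*1 = -7/8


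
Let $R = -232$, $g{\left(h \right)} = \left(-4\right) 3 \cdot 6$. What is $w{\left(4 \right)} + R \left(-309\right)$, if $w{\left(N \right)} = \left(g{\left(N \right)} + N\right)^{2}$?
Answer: $76312$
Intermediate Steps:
$g{\left(h \right)} = -72$ ($g{\left(h \right)} = \left(-12\right) 6 = -72$)
$w{\left(N \right)} = \left(-72 + N\right)^{2}$
$w{\left(4 \right)} + R \left(-309\right) = \left(-72 + 4\right)^{2} - -71688 = \left(-68\right)^{2} + 71688 = 4624 + 71688 = 76312$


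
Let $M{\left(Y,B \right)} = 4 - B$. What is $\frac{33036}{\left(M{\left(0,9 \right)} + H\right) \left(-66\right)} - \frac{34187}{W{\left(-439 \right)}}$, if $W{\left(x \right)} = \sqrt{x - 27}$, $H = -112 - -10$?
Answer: $\frac{5506}{1177} + \frac{34187 i \sqrt{466}}{466} \approx 4.678 + 1583.7 i$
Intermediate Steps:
$H = -102$ ($H = -112 + 10 = -102$)
$W{\left(x \right)} = \sqrt{-27 + x}$
$\frac{33036}{\left(M{\left(0,9 \right)} + H\right) \left(-66\right)} - \frac{34187}{W{\left(-439 \right)}} = \frac{33036}{\left(\left(4 - 9\right) - 102\right) \left(-66\right)} - \frac{34187}{\sqrt{-27 - 439}} = \frac{33036}{\left(\left(4 - 9\right) - 102\right) \left(-66\right)} - \frac{34187}{\sqrt{-466}} = \frac{33036}{\left(-5 - 102\right) \left(-66\right)} - \frac{34187}{i \sqrt{466}} = \frac{33036}{\left(-107\right) \left(-66\right)} - 34187 \left(- \frac{i \sqrt{466}}{466}\right) = \frac{33036}{7062} + \frac{34187 i \sqrt{466}}{466} = 33036 \cdot \frac{1}{7062} + \frac{34187 i \sqrt{466}}{466} = \frac{5506}{1177} + \frac{34187 i \sqrt{466}}{466}$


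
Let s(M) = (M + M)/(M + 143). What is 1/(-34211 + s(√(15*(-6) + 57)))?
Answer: (-√33 + 143*I)/(-4892173*I + 34209*√33) ≈ -2.923e-5 - 6.8536e-11*I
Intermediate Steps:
s(M) = 2*M/(143 + M) (s(M) = (2*M)/(143 + M) = 2*M/(143 + M))
1/(-34211 + s(√(15*(-6) + 57))) = 1/(-34211 + 2*√(15*(-6) + 57)/(143 + √(15*(-6) + 57))) = 1/(-34211 + 2*√(-90 + 57)/(143 + √(-90 + 57))) = 1/(-34211 + 2*√(-33)/(143 + √(-33))) = 1/(-34211 + 2*(I*√33)/(143 + I*√33)) = 1/(-34211 + 2*I*√33/(143 + I*√33))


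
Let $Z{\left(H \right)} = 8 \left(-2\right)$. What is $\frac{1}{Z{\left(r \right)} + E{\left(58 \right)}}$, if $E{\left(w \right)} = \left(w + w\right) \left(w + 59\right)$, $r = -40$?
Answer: $\frac{1}{13556} \approx 7.3768 \cdot 10^{-5}$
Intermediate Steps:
$Z{\left(H \right)} = -16$
$E{\left(w \right)} = 2 w \left(59 + w\right)$
$\frac{1}{Z{\left(r \right)} + E{\left(58 \right)}} = \frac{1}{-16 + 2 \cdot 58 \left(59 + 58\right)} = \frac{1}{-16 + 2 \cdot 58 \cdot 117} = \frac{1}{-16 + 13572} = \frac{1}{13556}$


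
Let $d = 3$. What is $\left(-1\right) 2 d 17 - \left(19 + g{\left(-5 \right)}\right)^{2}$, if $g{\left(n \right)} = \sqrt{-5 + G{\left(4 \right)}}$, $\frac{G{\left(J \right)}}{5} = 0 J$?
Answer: $-458 - 38 i \sqrt{5} \approx -458.0 - 84.971 i$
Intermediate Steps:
$G{\left(J \right)} = 0$ ($G{\left(J \right)} = 5 \cdot 0 J = 5 \cdot 0 = 0$)
$g{\left(n \right)} = i \sqrt{5}$ ($g{\left(n \right)} = \sqrt{-5 + 0} = \sqrt{-5} = i \sqrt{5}$)
$\left(-1\right) 2 d 17 - \left(19 + g{\left(-5 \right)}\right)^{2} = \left(-1\right) 2 \cdot 3 \cdot 17 - \left(19 + i \sqrt{5}\right)^{2} = \left(-2\right) 3 \cdot 17 - \left(19 + i \sqrt{5}\right)^{2} = \left(-6\right) 17 - \left(19 + i \sqrt{5}\right)^{2} = -102 - \left(19 + i \sqrt{5}\right)^{2}$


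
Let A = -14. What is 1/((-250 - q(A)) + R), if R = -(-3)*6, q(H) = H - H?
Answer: -1/232 ≈ -0.0043103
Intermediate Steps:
q(H) = 0
R = 18 (R = -3*(-6) = 18)
1/((-250 - q(A)) + R) = 1/((-250 - 1*0) + 18) = 1/((-250 + 0) + 18) = 1/(-250 + 18) = 1/(-232) = -1/232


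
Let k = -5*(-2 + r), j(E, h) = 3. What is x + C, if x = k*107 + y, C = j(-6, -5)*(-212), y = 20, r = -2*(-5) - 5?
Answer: -2221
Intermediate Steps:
r = 5 (r = 10 - 5 = 5)
C = -636 (C = 3*(-212) = -636)
k = -15 (k = -5*(-2 + 5) = -5*3 = -15)
x = -1585 (x = -15*107 + 20 = -1605 + 20 = -1585)
x + C = -1585 - 636 = -2221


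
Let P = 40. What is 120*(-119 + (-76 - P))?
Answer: -28200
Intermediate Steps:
120*(-119 + (-76 - P)) = 120*(-119 + (-76 - 1*40)) = 120*(-119 + (-76 - 40)) = 120*(-119 - 116) = 120*(-235) = -28200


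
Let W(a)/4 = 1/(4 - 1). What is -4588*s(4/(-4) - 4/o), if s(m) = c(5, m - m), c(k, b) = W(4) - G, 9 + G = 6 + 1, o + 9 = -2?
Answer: -45880/3 ≈ -15293.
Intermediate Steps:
o = -11 (o = -9 - 2 = -11)
W(a) = 4/3 (W(a) = 4/(4 - 1) = 4/3)
G = -2 (G = -9 + (6 + 1) = -9 + 7 = -2)
c(k, b) = 10/3 (c(k, b) = 4/3 - 1*(-2) = 4/3 + 2 = 10/3)
s(m) = 10/3
-4588*s(4/(-4) - 4/o) = -4588*10/3 = -45880/3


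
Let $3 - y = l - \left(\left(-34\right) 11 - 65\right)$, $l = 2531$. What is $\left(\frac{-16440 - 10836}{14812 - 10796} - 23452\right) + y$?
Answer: $- \frac{26531495}{1004} \approx -26426.0$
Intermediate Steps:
$y = -2967$ ($y = 3 - \left(2531 - \left(\left(-34\right) 11 - 65\right)\right) = 3 - \left(2531 - \left(-374 - 65\right)\right) = 3 - \left(2531 - -439\right) = 3 - \left(2531 + 439\right) = 3 - 2970 = -2967$)
$\left(\frac{-16440 - 10836}{14812 - 10796} - 23452\right) + y = \left(\frac{-16440 - 10836}{14812 - 10796} - 23452\right) - 2967 = \left(- \frac{27276}{4016} - 23452\right) - 2967 = \left(\left(-27276\right) \frac{1}{4016} - 23452\right) - 2967 = \left(- \frac{6819}{1004} - 23452\right) - 2967 = - \frac{23552627}{1004} - 2967 = - \frac{26531495}{1004}$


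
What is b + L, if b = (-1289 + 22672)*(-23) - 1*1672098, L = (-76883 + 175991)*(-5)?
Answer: -2659447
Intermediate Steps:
L = -495540 (L = 99108*(-5) = -495540)
b = -2163907 (b = 21383*(-23) - 1672098 = -491809 - 1672098 = -2163907)
b + L = -2163907 - 495540 = -2659447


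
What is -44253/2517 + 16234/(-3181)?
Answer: -60543257/2668859 ≈ -22.685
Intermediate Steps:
-44253/2517 + 16234/(-3181) = -44253*1/2517 + 16234*(-1/3181) = -14751/839 - 16234/3181 = -60543257/2668859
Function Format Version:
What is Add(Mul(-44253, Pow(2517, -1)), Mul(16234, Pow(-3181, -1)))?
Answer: Rational(-60543257, 2668859) ≈ -22.685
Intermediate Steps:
Add(Mul(-44253, Pow(2517, -1)), Mul(16234, Pow(-3181, -1))) = Add(Mul(-44253, Rational(1, 2517)), Mul(16234, Rational(-1, 3181))) = Add(Rational(-14751, 839), Rational(-16234, 3181)) = Rational(-60543257, 2668859)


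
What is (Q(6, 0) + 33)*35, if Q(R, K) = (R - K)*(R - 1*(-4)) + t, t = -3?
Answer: 3150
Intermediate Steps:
Q(R, K) = -3 + (4 + R)*(R - K) (Q(R, K) = (R - K)*(R - 1*(-4)) - 3 = (R - K)*(R + 4) - 3 = (R - K)*(4 + R) - 3 = (4 + R)*(R - K) - 3 = -3 + (4 + R)*(R - K))
(Q(6, 0) + 33)*35 = ((-3 + 6**2 - 4*0 + 4*6 - 1*0*6) + 33)*35 = ((-3 + 36 + 0 + 24 + 0) + 33)*35 = (57 + 33)*35 = 90*35 = 3150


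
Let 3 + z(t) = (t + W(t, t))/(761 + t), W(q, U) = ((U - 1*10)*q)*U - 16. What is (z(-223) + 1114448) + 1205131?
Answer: 618172396/269 ≈ 2.2980e+6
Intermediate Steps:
W(q, U) = -16 + U*q*(-10 + U) (W(q, U) = ((U - 10)*q)*U - 16 = ((-10 + U)*q)*U - 16 = (q*(-10 + U))*U - 16 = U*q*(-10 + U) - 16 = -16 + U*q*(-10 + U))
z(t) = -3 + (-16 + t + t**3 - 10*t**2)/(761 + t) (z(t) = -3 + (t + (-16 + t*t**2 - 10*t*t))/(761 + t) = -3 + (t + (-16 + t**3 - 10*t**2))/(761 + t) = -3 + (-16 + t + t**3 - 10*t**2)/(761 + t))
(z(-223) + 1114448) + 1205131 = ((-2299 + (-223)**3 - 10*(-223)**2 - 2*(-223))/(761 - 223) + 1114448) + 1205131 = ((-2299 - 11089567 - 10*49729 + 446)/538 + 1114448) + 1205131 = ((-2299 - 11089567 - 497290 + 446)/538 + 1114448) + 1205131 = ((1/538)*(-11588710) + 1114448) + 1205131 = (-5794355/269 + 1114448) + 1205131 = 293992157/269 + 1205131 = 618172396/269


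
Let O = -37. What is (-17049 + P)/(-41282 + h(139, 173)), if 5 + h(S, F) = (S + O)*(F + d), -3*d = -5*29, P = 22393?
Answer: -5344/18711 ≈ -0.28561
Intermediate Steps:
d = 145/3 (d = -(-5)*29/3 = -1/3*(-145) = 145/3 ≈ 48.333)
h(S, F) = -5 + (-37 + S)*(145/3 + F) (h(S, F) = -5 + (S - 37)*(F + 145/3) = -5 + (-37 + S)*(145/3 + F))
(-17049 + P)/(-41282 + h(139, 173)) = (-17049 + 22393)/(-41282 + (-5380/3 - 37*173 + (145/3)*139 + 173*139)) = 5344/(-41282 + (-5380/3 - 6401 + 20155/3 + 24047)) = 5344/(-41282 + 22571) = 5344/(-18711) = 5344*(-1/18711) = -5344/18711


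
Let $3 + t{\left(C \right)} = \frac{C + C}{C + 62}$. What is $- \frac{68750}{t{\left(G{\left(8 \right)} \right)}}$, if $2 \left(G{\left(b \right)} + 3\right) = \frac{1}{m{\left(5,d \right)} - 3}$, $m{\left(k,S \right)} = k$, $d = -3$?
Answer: $\frac{16293750}{733} \approx 22229.0$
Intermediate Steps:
$G{\left(b \right)} = - \frac{11}{4}$ ($G{\left(b \right)} = -3 + \frac{1}{2 \left(5 - 3\right)} = -3 + \frac{1}{2 \cdot 2} = -3 + \frac{1}{2} \cdot \frac{1}{2} = -3 + \frac{1}{4} = - \frac{11}{4}$)
$t{\left(C \right)} = -3 + \frac{2 C}{62 + C}$ ($t{\left(C \right)} = -3 + \frac{C + C}{C + 62} = -3 + \frac{2 C}{62 + C}$)
$- \frac{68750}{t{\left(G{\left(8 \right)} \right)}} = - \frac{68750}{\frac{1}{62 - \frac{11}{4}} \left(-186 - - \frac{11}{4}\right)} = - \frac{68750}{\frac{1}{\frac{237}{4}} \left(-186 + \frac{11}{4}\right)} = - \frac{68750}{\frac{4}{237} \left(- \frac{733}{4}\right)} = - \frac{68750}{- \frac{733}{237}} = \left(-68750\right) \left(- \frac{237}{733}\right) = \frac{16293750}{733}$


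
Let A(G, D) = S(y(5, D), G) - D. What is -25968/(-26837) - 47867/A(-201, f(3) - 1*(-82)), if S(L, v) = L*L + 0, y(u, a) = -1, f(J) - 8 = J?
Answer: 1286995735/2469004 ≈ 521.26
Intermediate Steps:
f(J) = 8 + J
S(L, v) = L**2 (S(L, v) = L**2 + 0 = L**2)
A(G, D) = 1 - D (A(G, D) = (-1)**2 - D = 1 - D)
-25968/(-26837) - 47867/A(-201, f(3) - 1*(-82)) = -25968/(-26837) - 47867/(1 - ((8 + 3) - 1*(-82))) = -25968*(-1/26837) - 47867/(1 - (11 + 82)) = 25968/26837 - 47867/(1 - 1*93) = 25968/26837 - 47867/(1 - 93) = 25968/26837 - 47867/(-92) = 25968/26837 - 47867*(-1/92) = 25968/26837 + 47867/92 = 1286995735/2469004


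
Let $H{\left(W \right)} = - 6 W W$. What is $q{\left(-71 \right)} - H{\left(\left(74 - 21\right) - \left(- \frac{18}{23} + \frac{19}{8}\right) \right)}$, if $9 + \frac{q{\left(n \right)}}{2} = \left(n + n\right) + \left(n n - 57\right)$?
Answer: $\frac{432044091}{16928} \approx 25522.0$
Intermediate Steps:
$H{\left(W \right)} = - 6 W^{2}$
$q{\left(n \right)} = -132 + 2 n^{2} + 4 n$ ($q{\left(n \right)} = -18 + 2 \left(\left(n + n\right) + \left(n n - 57\right)\right) = -18 + 2 \left(2 n + \left(n^{2} - 57\right)\right) = -18 + 2 \left(2 n + \left(-57 + n^{2}\right)\right) = -18 + 2 \left(-57 + n^{2} + 2 n\right) = -18 + \left(-114 + 2 n^{2} + 4 n\right) = -132 + 2 n^{2} + 4 n$)
$q{\left(-71 \right)} - H{\left(\left(74 - 21\right) - \left(- \frac{18}{23} + \frac{19}{8}\right) \right)} = \left(-132 + 2 \left(-71\right)^{2} + 4 \left(-71\right)\right) - - 6 \left(\left(74 - 21\right) - \left(- \frac{18}{23} + \frac{19}{8}\right)\right)^{2} = \left(-132 + 2 \cdot 5041 - 284\right) - - 6 \left(53 - \frac{293}{184}\right)^{2} = \left(-132 + 10082 - 284\right) - - 6 \left(53 + \left(- \frac{19}{8} + \frac{18}{23}\right)\right)^{2} = 9666 - - 6 \left(53 - \frac{293}{184}\right)^{2} = 9666 - - 6 \left(\frac{9459}{184}\right)^{2} = 9666 - \left(-6\right) \frac{89472681}{33856} = 9666 - - \frac{268418043}{16928} = 9666 + \frac{268418043}{16928} = \frac{432044091}{16928}$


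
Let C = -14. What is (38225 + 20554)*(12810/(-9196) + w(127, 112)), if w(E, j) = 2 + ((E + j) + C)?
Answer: 60973866639/4598 ≈ 1.3261e+7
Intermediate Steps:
w(E, j) = -12 + E + j (w(E, j) = 2 + ((E + j) - 14) = 2 + (-14 + E + j) = -12 + E + j)
(38225 + 20554)*(12810/(-9196) + w(127, 112)) = (38225 + 20554)*(12810/(-9196) + (-12 + 127 + 112)) = 58779*(12810*(-1/9196) + 227) = 58779*(-6405/4598 + 227) = 58779*(1037341/4598) = 60973866639/4598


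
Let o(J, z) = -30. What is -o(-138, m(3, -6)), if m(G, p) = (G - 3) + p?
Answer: 30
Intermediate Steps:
m(G, p) = -3 + G + p (m(G, p) = (-3 + G) + p = -3 + G + p)
-o(-138, m(3, -6)) = -1*(-30) = 30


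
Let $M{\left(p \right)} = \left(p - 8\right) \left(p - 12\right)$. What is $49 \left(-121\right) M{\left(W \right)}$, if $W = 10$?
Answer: $23716$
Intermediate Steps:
$M{\left(p \right)} = \left(-12 + p\right) \left(-8 + p\right)$ ($M{\left(p \right)} = \left(-8 + p\right) \left(-12 + p\right) = \left(-12 + p\right) \left(-8 + p\right)$)
$49 \left(-121\right) M{\left(W \right)} = 49 \left(-121\right) \left(96 + 10^{2} - 200\right) = - 5929 \left(96 + 100 - 200\right) = \left(-5929\right) \left(-4\right) = 23716$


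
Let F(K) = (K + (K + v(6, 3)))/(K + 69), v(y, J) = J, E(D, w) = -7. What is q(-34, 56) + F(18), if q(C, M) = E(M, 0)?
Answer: -190/29 ≈ -6.5517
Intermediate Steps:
q(C, M) = -7
F(K) = (3 + 2*K)/(69 + K) (F(K) = (K + (K + 3))/(K + 69) = (K + (3 + K))/(69 + K) = (3 + 2*K)/(69 + K))
q(-34, 56) + F(18) = -7 + (3 + 2*18)/(69 + 18) = -7 + (3 + 36)/87 = -7 + (1/87)*39 = -7 + 13/29 = -190/29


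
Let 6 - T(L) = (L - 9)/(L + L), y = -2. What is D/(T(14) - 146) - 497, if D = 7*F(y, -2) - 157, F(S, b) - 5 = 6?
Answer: -389697/785 ≈ -496.43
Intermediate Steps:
F(S, b) = 11 (F(S, b) = 5 + 6 = 11)
T(L) = 6 - (-9 + L)/(2*L) (T(L) = 6 - (L - 9)/(L + L) = 6 - (-9 + L)/(2*L))
D = -80 (D = 7*11 - 157 = 77 - 157 = -80)
D/(T(14) - 146) - 497 = -80/((½)*(9 + 11*14)/14 - 146) - 497 = -80/((½)*(1/14)*(9 + 154) - 146) - 497 = -80/((½)*(1/14)*163 - 146) - 497 = -80/(163/28 - 146) - 497 = -80/(-3925/28) - 497 = -80*(-28/3925) - 497 = 448/785 - 497 = -389697/785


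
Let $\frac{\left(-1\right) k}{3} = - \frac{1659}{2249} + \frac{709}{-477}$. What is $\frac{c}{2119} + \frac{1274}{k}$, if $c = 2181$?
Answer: $\frac{485279211075}{2527844098} \approx 191.97$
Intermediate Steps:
$k = \frac{2385884}{357591}$ ($k = - 3 \left(- \frac{1659}{2249} + \frac{709}{-477}\right) = - 3 \left(\left(-1659\right) \frac{1}{2249} + 709 \left(- \frac{1}{477}\right)\right) = - 3 \left(- \frac{1659}{2249} - \frac{709}{477}\right) = \left(-3\right) \left(- \frac{2385884}{1072773}\right) = \frac{2385884}{357591} \approx 6.6721$)
$\frac{c}{2119} + \frac{1274}{k} = \frac{2181}{2119} + \frac{1274}{\frac{2385884}{357591}} = 2181 \cdot \frac{1}{2119} + 1274 \cdot \frac{357591}{2385884} = \frac{2181}{2119} + \frac{227785467}{1192942} = \frac{485279211075}{2527844098}$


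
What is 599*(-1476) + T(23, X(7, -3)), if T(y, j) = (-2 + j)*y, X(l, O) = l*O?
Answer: -884653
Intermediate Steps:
X(l, O) = O*l
T(y, j) = y*(-2 + j)
599*(-1476) + T(23, X(7, -3)) = 599*(-1476) + 23*(-2 - 3*7) = -884124 + 23*(-2 - 21) = -884124 + 23*(-23) = -884124 - 529 = -884653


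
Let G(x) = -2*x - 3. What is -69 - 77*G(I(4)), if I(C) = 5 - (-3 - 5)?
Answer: 2164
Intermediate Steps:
I(C) = 13 (I(C) = 5 - 1*(-8) = 5 + 8 = 13)
G(x) = -3 - 2*x
-69 - 77*G(I(4)) = -69 - 77*(-3 - 2*13) = -69 - 77*(-3 - 26) = -69 - 77*(-29) = -69 + 2233 = 2164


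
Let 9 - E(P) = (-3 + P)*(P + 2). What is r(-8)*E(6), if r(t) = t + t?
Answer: 240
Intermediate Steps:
r(t) = 2*t
E(P) = 9 - (-3 + P)*(2 + P) (E(P) = 9 - (-3 + P)*(P + 2) = 9 - (-3 + P)*(2 + P))
r(-8)*E(6) = (2*(-8))*(15 + 6 - 1*6**2) = -16*(15 + 6 - 1*36) = -16*(15 + 6 - 36) = -16*(-15) = 240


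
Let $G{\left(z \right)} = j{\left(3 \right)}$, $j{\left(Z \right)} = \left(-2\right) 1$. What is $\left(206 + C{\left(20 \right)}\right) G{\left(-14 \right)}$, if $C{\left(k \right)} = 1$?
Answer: $-414$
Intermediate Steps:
$j{\left(Z \right)} = -2$
$G{\left(z \right)} = -2$
$\left(206 + C{\left(20 \right)}\right) G{\left(-14 \right)} = \left(206 + 1\right) \left(-2\right) = 207 \left(-2\right) = -414$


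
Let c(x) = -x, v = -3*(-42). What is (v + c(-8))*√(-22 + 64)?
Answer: 134*√42 ≈ 868.42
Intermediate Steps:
v = 126
(v + c(-8))*√(-22 + 64) = (126 - 1*(-8))*√(-22 + 64) = (126 + 8)*√42 = 134*√42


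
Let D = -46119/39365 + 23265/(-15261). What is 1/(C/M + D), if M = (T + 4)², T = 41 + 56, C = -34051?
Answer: -2042747750755/12326050156033 ≈ -0.16573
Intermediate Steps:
D = -539882928/200249755 (D = -46119*1/39365 + 23265*(-1/15261) = -46119/39365 - 7755/5087 = -539882928/200249755 ≈ -2.6960)
T = 97
M = 10201 (M = (97 + 4)² = 101² = 10201)
1/(C/M + D) = 1/(-34051/10201 - 539882928/200249755) = 1/(-12326050156033/2042747750755) = -2042747750755/12326050156033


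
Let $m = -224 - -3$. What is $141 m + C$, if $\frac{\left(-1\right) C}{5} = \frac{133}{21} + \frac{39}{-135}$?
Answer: $- \frac{280721}{9} \approx -31191.0$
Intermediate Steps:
$m = -221$ ($m = -224 + 3 = -221$)
$C = - \frac{272}{9}$ ($C = - 5 \left(\frac{133}{21} + \frac{39}{-135}\right) = - 5 \left(133 \cdot \frac{1}{21} + 39 \left(- \frac{1}{135}\right)\right) = - 5 \left(\frac{19}{3} - \frac{13}{45}\right) = \left(-5\right) \frac{272}{45} = - \frac{272}{9} \approx -30.222$)
$141 m + C = 141 \left(-221\right) - \frac{272}{9} = -31161 - \frac{272}{9} = - \frac{280721}{9}$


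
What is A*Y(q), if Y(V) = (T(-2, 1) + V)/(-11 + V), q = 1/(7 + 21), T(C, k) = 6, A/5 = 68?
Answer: -57460/307 ≈ -187.17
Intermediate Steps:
A = 340 (A = 5*68 = 340)
q = 1/28 ≈ 0.035714
Y(V) = (6 + V)/(-11 + V)
A*Y(q) = 340*((6 + 1/28)/(-11 + 1/28)) = 340*((169/28)/(-307/28)) = 340*(-28/307*169/28) = 340*(-169/307) = -57460/307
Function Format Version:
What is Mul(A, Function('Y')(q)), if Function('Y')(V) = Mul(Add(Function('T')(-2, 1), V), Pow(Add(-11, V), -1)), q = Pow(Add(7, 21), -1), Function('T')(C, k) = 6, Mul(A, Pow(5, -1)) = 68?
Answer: Rational(-57460, 307) ≈ -187.17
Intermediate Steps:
A = 340 (A = Mul(5, 68) = 340)
q = Rational(1, 28) (q = Pow(28, -1) = Rational(1, 28) ≈ 0.035714)
Function('Y')(V) = Mul(Pow(Add(-11, V), -1), Add(6, V)) (Function('Y')(V) = Mul(Add(6, V), Pow(Add(-11, V), -1)) = Mul(Pow(Add(-11, V), -1), Add(6, V)))
Mul(A, Function('Y')(q)) = Mul(340, Mul(Pow(Add(-11, Rational(1, 28)), -1), Add(6, Rational(1, 28)))) = Mul(340, Mul(Pow(Rational(-307, 28), -1), Rational(169, 28))) = Mul(340, Mul(Rational(-28, 307), Rational(169, 28))) = Mul(340, Rational(-169, 307)) = Rational(-57460, 307)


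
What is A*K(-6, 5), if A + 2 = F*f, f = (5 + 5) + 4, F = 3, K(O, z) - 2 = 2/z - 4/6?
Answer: 208/3 ≈ 69.333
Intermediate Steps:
K(O, z) = 4/3 + 2/z (K(O, z) = 2 + (2/z - 4/6) = 2 + (2/z - 4*1/6) = 2 + (2/z - 2/3) = 2 + (-2/3 + 2/z) = 4/3 + 2/z)
f = 14 (f = 10 + 4 = 14)
A = 40 (A = -2 + 3*14 = -2 + 42 = 40)
A*K(-6, 5) = 40*(4/3 + 2/5) = 40*(26/15) = 208/3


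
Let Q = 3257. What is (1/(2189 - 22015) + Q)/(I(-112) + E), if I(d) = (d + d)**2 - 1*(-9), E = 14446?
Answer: 64573281/1281374206 ≈ 0.050394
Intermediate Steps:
I(d) = 9 + 4*d**2 (I(d) = (2*d)**2 + 9 = 4*d**2 + 9 = 9 + 4*d**2)
(1/(2189 - 22015) + Q)/(I(-112) + E) = (1/(2189 - 22015) + 3257)/((9 + 4*(-112)**2) + 14446) = (1/(-19826) + 3257)/((9 + 4*12544) + 14446) = (-1/19826 + 3257)/((9 + 50176) + 14446) = 64573281/(19826*(50185 + 14446)) = (64573281/19826)/64631 = (64573281/19826)*(1/64631) = 64573281/1281374206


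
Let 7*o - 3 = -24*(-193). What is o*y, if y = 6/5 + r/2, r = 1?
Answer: 15759/14 ≈ 1125.6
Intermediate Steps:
o = 4635/7 (o = 3/7 + (-24*(-193))/7 = 3/7 + (⅐)*4632 = 3/7 + 4632/7 = 4635/7 ≈ 662.14)
y = 17/10 (y = 6/5 + 1/2 = 6*(⅕) + 1*(½) = 6/5 + ½ = 17/10 ≈ 1.7000)
o*y = (4635/7)*(17/10) = 15759/14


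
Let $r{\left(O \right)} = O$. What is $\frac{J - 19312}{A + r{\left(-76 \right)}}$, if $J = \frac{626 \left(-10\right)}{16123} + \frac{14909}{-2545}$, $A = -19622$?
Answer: $\frac{792686281427}{808268723430} \approx 0.98072$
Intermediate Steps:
$J = - \frac{256309507}{41033035}$ ($J = \left(-6260\right) \frac{1}{16123} + 14909 \left(- \frac{1}{2545}\right) = - \frac{6260}{16123} - \frac{14909}{2545} = - \frac{256309507}{41033035} \approx -6.2464$)
$\frac{J - 19312}{A + r{\left(-76 \right)}} = \frac{- \frac{256309507}{41033035} - 19312}{-19622 - 76} = - \frac{792686281427}{41033035 \left(-19698\right)} = \left(- \frac{792686281427}{41033035}\right) \left(- \frac{1}{19698}\right) = \frac{792686281427}{808268723430}$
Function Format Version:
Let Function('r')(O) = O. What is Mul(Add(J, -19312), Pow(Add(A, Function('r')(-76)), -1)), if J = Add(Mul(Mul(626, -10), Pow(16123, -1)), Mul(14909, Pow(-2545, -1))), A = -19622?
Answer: Rational(792686281427, 808268723430) ≈ 0.98072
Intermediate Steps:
J = Rational(-256309507, 41033035) (J = Add(Mul(-6260, Rational(1, 16123)), Mul(14909, Rational(-1, 2545))) = Add(Rational(-6260, 16123), Rational(-14909, 2545)) = Rational(-256309507, 41033035) ≈ -6.2464)
Mul(Add(J, -19312), Pow(Add(A, Function('r')(-76)), -1)) = Mul(Add(Rational(-256309507, 41033035), -19312), Pow(Add(-19622, -76), -1)) = Mul(Rational(-792686281427, 41033035), Pow(-19698, -1)) = Mul(Rational(-792686281427, 41033035), Rational(-1, 19698)) = Rational(792686281427, 808268723430)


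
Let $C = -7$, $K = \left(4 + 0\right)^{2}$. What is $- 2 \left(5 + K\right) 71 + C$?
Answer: $-2989$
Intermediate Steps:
$K = 16$ ($K = 4^{2} = 16$)
$- 2 \left(5 + K\right) 71 + C = - 2 \left(5 + 16\right) 71 - 7 = \left(-2\right) 21 \cdot 71 - 7 = \left(-42\right) 71 - 7 = -2982 - 7 = -2989$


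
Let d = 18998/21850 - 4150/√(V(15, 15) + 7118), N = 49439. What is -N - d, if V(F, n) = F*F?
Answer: -23483938/475 + 4150*√7343/7343 ≈ -49391.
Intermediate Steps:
V(F, n) = F²
d = 413/475 - 4150*√7343/7343 (d = 18998/21850 - 4150/√(15² + 7118) = 18998*(1/21850) - 4150/√(225 + 7118) = 413/475 - 4150*√7343/7343 ≈ -47.560)
-N - d = -1*49439 - (413/475 - 4150*√7343/7343) = -49439 + (-413/475 + 4150*√7343/7343) = -23483938/475 + 4150*√7343/7343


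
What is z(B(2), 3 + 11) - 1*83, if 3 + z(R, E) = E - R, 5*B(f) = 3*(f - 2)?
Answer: -72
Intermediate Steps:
B(f) = -6/5 + 3*f/5 (B(f) = (3*(f - 2))/5 = (3*(-2 + f))/5 = (-6 + 3*f)/5 = -6/5 + 3*f/5)
z(R, E) = -3 + E - R (z(R, E) = -3 + (E - R) = -3 + E - R)
z(B(2), 3 + 11) - 1*83 = (-3 + (3 + 11) - (-6/5 + (⅗)*2)) - 1*83 = (-3 + 14 - (-6/5 + 6/5)) - 83 = (-3 + 14 - 1*0) - 83 = (-3 + 14 + 0) - 83 = 11 - 83 = -72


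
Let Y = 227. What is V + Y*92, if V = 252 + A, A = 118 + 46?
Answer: 21300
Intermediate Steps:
A = 164
V = 416 (V = 252 + 164 = 416)
V + Y*92 = 416 + 227*92 = 416 + 20884 = 21300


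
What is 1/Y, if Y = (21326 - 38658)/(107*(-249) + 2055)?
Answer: 6147/4333 ≈ 1.4186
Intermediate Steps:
Y = 4333/6147 (Y = -17332/(-26643 + 2055) = -17332/(-24588) = -17332*(-1/24588) = 4333/6147 ≈ 0.70490)
1/Y = 1/(4333/6147) = 6147/4333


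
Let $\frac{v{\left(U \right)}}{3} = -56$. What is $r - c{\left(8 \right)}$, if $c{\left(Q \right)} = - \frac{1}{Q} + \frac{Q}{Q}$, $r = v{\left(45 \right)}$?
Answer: $- \frac{1351}{8} \approx -168.88$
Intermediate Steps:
$v{\left(U \right)} = -168$ ($v{\left(U \right)} = 3 \left(-56\right) = -168$)
$r = -168$
$c{\left(Q \right)} = 1 - \frac{1}{Q}$ ($c{\left(Q \right)} = - \frac{1}{Q} + 1 = 1 - \frac{1}{Q}$)
$r - c{\left(8 \right)} = -168 - \frac{-1 + 8}{8} = -168 - \frac{1}{8} \cdot 7 = -168 - \frac{7}{8} = - \frac{1351}{8}$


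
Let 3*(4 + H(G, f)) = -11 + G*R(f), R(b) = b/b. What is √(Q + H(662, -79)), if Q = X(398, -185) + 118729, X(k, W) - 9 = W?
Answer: √118766 ≈ 344.62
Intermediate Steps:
R(b) = 1
X(k, W) = 9 + W
H(G, f) = -23/3 + G/3 (H(G, f) = -4 + (-11 + G*1)/3 = -4 + (-11 + G)/3 = -4 + (-11/3 + G/3) = -23/3 + G/3)
Q = 118553 (Q = (9 - 185) + 118729 = -176 + 118729 = 118553)
√(Q + H(662, -79)) = √(118553 + (-23/3 + (⅓)*662)) = √(118553 + (-23/3 + 662/3)) = √(118553 + 213) = √118766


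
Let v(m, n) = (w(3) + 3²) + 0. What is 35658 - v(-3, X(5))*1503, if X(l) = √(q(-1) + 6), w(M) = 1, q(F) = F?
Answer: 20628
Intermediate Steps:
X(l) = √5 (X(l) = √(-1 + 6) = √5)
v(m, n) = 10 (v(m, n) = (1 + 3²) + 0 = (1 + 9) + 0 = 10 + 0 = 10)
35658 - v(-3, X(5))*1503 = 35658 - 10*1503 = 35658 - 1*15030 = 35658 - 15030 = 20628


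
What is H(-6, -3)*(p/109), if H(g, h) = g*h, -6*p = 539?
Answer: -1617/109 ≈ -14.835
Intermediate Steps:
p = -539/6 (p = -⅙*539 = -539/6 ≈ -89.833)
H(-6, -3)*(p/109) = (-6*(-3))*(-539/6/109) = 18*(-539/6*1/109) = 18*(-539/654) = -1617/109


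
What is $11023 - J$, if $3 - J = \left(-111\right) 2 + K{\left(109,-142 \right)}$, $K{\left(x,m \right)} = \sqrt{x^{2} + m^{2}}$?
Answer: $10798 + \sqrt{32045} \approx 10977.0$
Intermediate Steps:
$K{\left(x,m \right)} = \sqrt{m^{2} + x^{2}}$
$J = 225 - \sqrt{32045}$ ($J = 3 - \left(\left(-111\right) 2 + \sqrt{\left(-142\right)^{2} + 109^{2}}\right) = 3 - \left(-222 + \sqrt{20164 + 11881}\right) = 3 - \left(-222 + \sqrt{32045}\right) = 3 + \left(222 - \sqrt{32045}\right) = 225 - \sqrt{32045} \approx 45.989$)
$11023 - J = 11023 - \left(225 - \sqrt{32045}\right) = 10798 + \sqrt{32045}$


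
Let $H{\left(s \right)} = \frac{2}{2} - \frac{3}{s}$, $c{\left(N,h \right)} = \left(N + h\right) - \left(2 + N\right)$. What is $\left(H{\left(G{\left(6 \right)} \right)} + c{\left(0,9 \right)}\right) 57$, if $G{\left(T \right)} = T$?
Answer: $\frac{855}{2} \approx 427.5$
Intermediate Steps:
$c{\left(N,h \right)} = -2 + h$
$H{\left(s \right)} = 1 - \frac{3}{s}$ ($H{\left(s \right)} = 2 \cdot \frac{1}{2} - \frac{3}{s} = 1 - \frac{3}{s}$)
$\left(H{\left(G{\left(6 \right)} \right)} + c{\left(0,9 \right)}\right) 57 = \left(\frac{-3 + 6}{6} + \left(-2 + 9\right)\right) 57 = \left(\frac{1}{6} \cdot 3 + 7\right) 57 = \left(\frac{1}{2} + 7\right) 57 = \frac{15}{2} \cdot 57 = \frac{855}{2}$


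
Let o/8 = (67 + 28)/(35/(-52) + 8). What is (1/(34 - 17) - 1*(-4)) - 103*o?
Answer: -69173231/6477 ≈ -10680.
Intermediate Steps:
o = 39520/381 (o = 8*((67 + 28)/(35/(-52) + 8)) = 8*(95/(35*(-1/52) + 8)) = 8*(95/(-35/52 + 8)) = 8*(95/(381/52)) = 8*(95*(52/381)) = 8*(4940/381) = 39520/381 ≈ 103.73)
(1/(34 - 17) - 1*(-4)) - 103*o = (1/(34 - 17) - 1*(-4)) - 103*39520/381 = (1/17 + 4) - 4070560/381 = 69/17 - 4070560/381 = -69173231/6477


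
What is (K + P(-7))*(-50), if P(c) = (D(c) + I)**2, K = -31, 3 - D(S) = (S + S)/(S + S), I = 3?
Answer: 300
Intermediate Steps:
D(S) = 2 (D(S) = 3 - (S + S)/(S + S) = 3 - 2*S/(2*S) = 3 - 2*S*1/(2*S) = 3 - 1*1 = 3 - 1 = 2)
P(c) = 25 (P(c) = (2 + 3)**2 = 5**2 = 25)
(K + P(-7))*(-50) = (-31 + 25)*(-50) = -6*(-50) = 300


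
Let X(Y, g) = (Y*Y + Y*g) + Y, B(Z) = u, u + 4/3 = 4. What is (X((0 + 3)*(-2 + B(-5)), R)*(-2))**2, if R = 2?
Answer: 400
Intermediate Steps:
u = 8/3 (u = -4/3 + 4 = 8/3 ≈ 2.6667)
B(Z) = 8/3
X(Y, g) = Y + Y**2 + Y*g (X(Y, g) = (Y**2 + Y*g) + Y = Y + Y**2 + Y*g)
(X((0 + 3)*(-2 + B(-5)), R)*(-2))**2 = ((((0 + 3)*(-2 + 8/3))*(1 + (0 + 3)*(-2 + 8/3) + 2))*(-2))**2 = (((3*(2/3))*(1 + 3*(2/3) + 2))*(-2))**2 = ((2*(1 + 2 + 2))*(-2))**2 = ((2*5)*(-2))**2 = (10*(-2))**2 = (-20)**2 = 400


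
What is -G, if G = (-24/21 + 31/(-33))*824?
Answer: 396344/231 ≈ 1715.8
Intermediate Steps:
G = -396344/231 (G = (-24*1/21 + 31*(-1/33))*824 = (-8/7 - 31/33)*824 = -481/231*824 = -396344/231 ≈ -1715.8)
-G = -1*(-396344/231) = 396344/231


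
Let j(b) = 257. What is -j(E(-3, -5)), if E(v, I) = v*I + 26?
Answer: -257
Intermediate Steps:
E(v, I) = 26 + I*v (E(v, I) = I*v + 26 = 26 + I*v)
-j(E(-3, -5)) = -1*257 = -257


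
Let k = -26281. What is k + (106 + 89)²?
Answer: 11744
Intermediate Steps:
k + (106 + 89)² = -26281 + (106 + 89)² = -26281 + 195² = -26281 + 38025 = 11744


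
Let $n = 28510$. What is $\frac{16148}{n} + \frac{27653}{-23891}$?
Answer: $- \frac{201297581}{340566205} \approx -0.59107$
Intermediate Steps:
$\frac{16148}{n} + \frac{27653}{-23891} = \frac{16148}{28510} + \frac{27653}{-23891} = 16148 \cdot \frac{1}{28510} + 27653 \left(- \frac{1}{23891}\right) = \frac{8074}{14255} - \frac{27653}{23891} = - \frac{201297581}{340566205}$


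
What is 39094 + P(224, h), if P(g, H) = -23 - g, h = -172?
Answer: 38847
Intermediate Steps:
39094 + P(224, h) = 39094 + (-23 - 1*224) = 39094 + (-23 - 224) = 39094 - 247 = 38847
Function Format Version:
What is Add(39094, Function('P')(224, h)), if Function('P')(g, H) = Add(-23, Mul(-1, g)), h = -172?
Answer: 38847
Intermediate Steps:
Add(39094, Function('P')(224, h)) = Add(39094, Add(-23, Mul(-1, 224))) = Add(39094, Add(-23, -224)) = Add(39094, -247) = 38847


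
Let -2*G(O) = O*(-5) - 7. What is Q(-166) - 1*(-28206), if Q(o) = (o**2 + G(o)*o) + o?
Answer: 123905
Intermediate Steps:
G(O) = 7/2 + 5*O/2 (G(O) = -(O*(-5) - 7)/2 = -(-5*O - 7)/2 = -(-7 - 5*O)/2 = 7/2 + 5*O/2)
Q(o) = o + o**2 + o*(7/2 + 5*o/2) (Q(o) = (o**2 + (7/2 + 5*o/2)*o) + o = (o**2 + o*(7/2 + 5*o/2)) + o = o + o**2 + o*(7/2 + 5*o/2))
Q(-166) - 1*(-28206) = (1/2)*(-166)*(9 + 7*(-166)) - 1*(-28206) = (1/2)*(-166)*(9 - 1162) + 28206 = (1/2)*(-166)*(-1153) + 28206 = 95699 + 28206 = 123905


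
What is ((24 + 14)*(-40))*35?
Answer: -53200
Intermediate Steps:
((24 + 14)*(-40))*35 = (38*(-40))*35 = -1520*35 = -53200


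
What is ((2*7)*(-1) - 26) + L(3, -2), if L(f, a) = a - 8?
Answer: -50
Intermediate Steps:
L(f, a) = -8 + a
((2*7)*(-1) - 26) + L(3, -2) = ((2*7)*(-1) - 26) + (-8 - 2) = (14*(-1) - 26) - 10 = (-14 - 26) - 10 = -40 - 10 = -50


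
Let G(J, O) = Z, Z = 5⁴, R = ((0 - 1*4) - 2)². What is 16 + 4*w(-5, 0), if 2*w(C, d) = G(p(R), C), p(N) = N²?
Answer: 1266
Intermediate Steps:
R = 36 (R = ((0 - 4) - 2)² = (-4 - 2)² = (-6)² = 36)
Z = 625
G(J, O) = 625
w(C, d) = 625/2 (w(C, d) = (½)*625 = 625/2)
16 + 4*w(-5, 0) = 16 + 4*(625/2) = 16 + 1250 = 1266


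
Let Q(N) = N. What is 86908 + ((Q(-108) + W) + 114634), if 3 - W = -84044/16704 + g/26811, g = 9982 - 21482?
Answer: 2506005444617/12440304 ≈ 2.0144e+5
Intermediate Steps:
g = -11500
W = 105248681/12440304 (W = 3 - (-84044/16704 - 11500/26811) = 3 - (-84044*1/16704 - 11500*1/26811) = 3 - (-21011/4176 - 11500/26811) = 3 - 1*(-67927769/12440304) = 3 + 67927769/12440304 = 105248681/12440304 ≈ 8.4603)
86908 + ((Q(-108) + W) + 114634) = 86908 + ((-108 + 105248681/12440304) + 114634) = 86908 + (-1238304151/12440304 + 114634) = 86908 + 1424843504585/12440304 = 2506005444617/12440304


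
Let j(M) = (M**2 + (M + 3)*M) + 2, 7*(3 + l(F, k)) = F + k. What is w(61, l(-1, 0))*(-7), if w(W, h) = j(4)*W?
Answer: -19642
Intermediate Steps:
l(F, k) = -3 + F/7 + k/7 (l(F, k) = -3 + (F + k)/7 = -3 + (F/7 + k/7) = -3 + F/7 + k/7)
j(M) = 2 + M**2 + M*(3 + M) (j(M) = (M**2 + (3 + M)*M) + 2 = (M**2 + M*(3 + M)) + 2 = 2 + M**2 + M*(3 + M))
w(W, h) = 46*W (w(W, h) = (2 + 2*4**2 + 3*4)*W = (2 + 2*16 + 12)*W = (2 + 32 + 12)*W = 46*W)
w(61, l(-1, 0))*(-7) = (46*61)*(-7) = 2806*(-7) = -19642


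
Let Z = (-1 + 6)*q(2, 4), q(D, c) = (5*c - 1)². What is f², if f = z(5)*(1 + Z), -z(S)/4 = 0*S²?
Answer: 0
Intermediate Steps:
q(D, c) = (-1 + 5*c)²
z(S) = 0 (z(S) = -0*S² = -4*0 = 0)
Z = 1805 (Z = (-1 + 6)*(-1 + 5*4)² = 5*(-1 + 20)² = 5*19² = 5*361 = 1805)
f = 0 (f = 0*(1 + 1805) = 0*1806 = 0)
f² = 0² = 0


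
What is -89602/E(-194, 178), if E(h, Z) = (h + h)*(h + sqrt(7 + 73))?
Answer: -44801/37556 - 44801*sqrt(5)/1821466 ≈ -1.2479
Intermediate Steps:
E(h, Z) = 2*h*(h + 4*sqrt(5)) (E(h, Z) = (2*h)*(h + sqrt(80)) = (2*h)*(h + 4*sqrt(5)) = 2*h*(h + 4*sqrt(5)))
-89602/E(-194, 178) = -89602*(-1/(388*(-194 + 4*sqrt(5)))) = -89602/(75272 - 1552*sqrt(5))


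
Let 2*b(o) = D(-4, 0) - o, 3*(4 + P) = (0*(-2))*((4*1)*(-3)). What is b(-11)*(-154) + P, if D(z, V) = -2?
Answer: -697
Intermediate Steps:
P = -4 (P = -4 + ((0*(-2))*((4*1)*(-3)))/3 = -4 + (0*(4*(-3)))/3 = -4 + (0*(-12))/3 = -4 + (1/3)*0 = -4 + 0 = -4)
b(o) = -1 - o/2 (b(o) = (-2 - o)/2 = -1 - o/2)
b(-11)*(-154) + P = (-1 - 1/2*(-11))*(-154) - 4 = (-1 + 11/2)*(-154) - 4 = (9/2)*(-154) - 4 = -693 - 4 = -697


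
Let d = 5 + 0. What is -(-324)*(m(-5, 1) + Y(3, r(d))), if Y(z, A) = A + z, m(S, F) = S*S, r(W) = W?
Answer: 10692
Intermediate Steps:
d = 5
m(S, F) = S²
-(-324)*(m(-5, 1) + Y(3, r(d))) = -(-324)*((-5)² + (5 + 3)) = -(-324)*(25 + 8) = -(-324)*33 = -36*(-297) = 10692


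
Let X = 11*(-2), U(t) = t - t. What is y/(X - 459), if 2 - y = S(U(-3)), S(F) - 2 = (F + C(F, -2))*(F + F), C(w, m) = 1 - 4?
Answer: 0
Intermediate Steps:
U(t) = 0
C(w, m) = -3
X = -22
S(F) = 2 + 2*F*(-3 + F) (S(F) = 2 + (F - 3)*(F + F) = 2 + (-3 + F)*(2*F) = 2 + 2*F*(-3 + F))
y = 0 (y = 2 - (2 - 6*0 + 2*0**2) = 2 - (2 + 0 + 2*0) = 2 - (2 + 0 + 0) = 2 - 1*2 = 2 - 2 = 0)
y/(X - 459) = 0/(-22 - 459) = 0/(-481) = -1/481*0 = 0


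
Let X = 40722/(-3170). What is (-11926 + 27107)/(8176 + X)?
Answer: 24061885/12938599 ≈ 1.8597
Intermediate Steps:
X = -20361/1585 (X = 40722*(-1/3170) = -20361/1585 ≈ -12.846)
(-11926 + 27107)/(8176 + X) = (-11926 + 27107)/(8176 - 20361/1585) = 15181/(12938599/1585) = 15181*(1585/12938599) = 24061885/12938599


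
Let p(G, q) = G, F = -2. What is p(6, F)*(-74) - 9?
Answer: -453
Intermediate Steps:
p(6, F)*(-74) - 9 = 6*(-74) - 9 = -444 - 9 = -453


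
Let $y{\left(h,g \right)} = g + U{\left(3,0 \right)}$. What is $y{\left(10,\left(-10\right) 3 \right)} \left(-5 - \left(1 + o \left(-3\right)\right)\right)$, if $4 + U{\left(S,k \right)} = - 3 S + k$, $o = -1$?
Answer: $387$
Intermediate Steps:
$U{\left(S,k \right)} = -4 + k - 3 S$ ($U{\left(S,k \right)} = -4 - \left(- k + 3 S\right) = -4 + k - 3 S$)
$y{\left(h,g \right)} = -13 + g$ ($y{\left(h,g \right)} = g - 13 = -13 + g$)
$y{\left(10,\left(-10\right) 3 \right)} \left(-5 - \left(1 + o \left(-3\right)\right)\right) = \left(-13 - 30\right) \left(-5 - \left(1 - -3\right)\right) = \left(-13 - 30\right) \left(-5 - \left(1 + 3\right)\right) = - 43 \left(-5 - 4\right) = \left(-43\right) \left(-9\right) = 387$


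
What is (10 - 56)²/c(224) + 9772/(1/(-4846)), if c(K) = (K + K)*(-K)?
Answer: -1188045050385/25088 ≈ -4.7355e+7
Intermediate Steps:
c(K) = -2*K² (c(K) = (2*K)*(-K) = -2*K²)
(10 - 56)²/c(224) + 9772/(1/(-4846)) = (10 - 56)²/((-2*224²)) + 9772/(1/(-4846)) = (-46)²/((-2*50176)) + 9772/(-1/4846) = 2116/(-100352) + 9772*(-4846) = 2116*(-1/100352) - 47355112 = -529/25088 - 47355112 = -1188045050385/25088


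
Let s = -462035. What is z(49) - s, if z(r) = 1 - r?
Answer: 461987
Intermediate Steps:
z(49) - s = (1 - 1*49) - 1*(-462035) = (1 - 49) + 462035 = -48 + 462035 = 461987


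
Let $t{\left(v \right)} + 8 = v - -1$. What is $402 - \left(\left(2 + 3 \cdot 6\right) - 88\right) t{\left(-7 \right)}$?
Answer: $-550$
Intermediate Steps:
$t{\left(v \right)} = -7 + v$ ($t{\left(v \right)} = -8 + \left(v - -1\right) = -8 + \left(v + 1\right) = -8 + \left(1 + v\right) = -7 + v$)
$402 - \left(\left(2 + 3 \cdot 6\right) - 88\right) t{\left(-7 \right)} = 402 - \left(\left(2 + 3 \cdot 6\right) - 88\right) \left(-7 - 7\right) = 402 - \left(\left(2 + 18\right) - 88\right) \left(-14\right) = 402 - \left(20 - 88\right) \left(-14\right) = 402 - \left(-68\right) \left(-14\right) = 402 - 952 = -550$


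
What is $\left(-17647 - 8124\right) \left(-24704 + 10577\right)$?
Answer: $364066917$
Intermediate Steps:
$\left(-17647 - 8124\right) \left(-24704 + 10577\right) = \left(-25771\right) \left(-14127\right) = 364066917$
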